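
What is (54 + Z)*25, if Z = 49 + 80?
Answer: 4575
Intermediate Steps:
Z = 129
(54 + Z)*25 = (54 + 129)*25 = 183*25 = 4575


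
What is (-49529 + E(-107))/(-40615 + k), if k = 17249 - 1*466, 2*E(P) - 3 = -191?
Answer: 16541/7944 ≈ 2.0822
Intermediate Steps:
E(P) = -94 (E(P) = 3/2 + (½)*(-191) = 3/2 - 191/2 = -94)
k = 16783 (k = 17249 - 466 = 16783)
(-49529 + E(-107))/(-40615 + k) = (-49529 - 94)/(-40615 + 16783) = -49623/(-23832) = -49623*(-1/23832) = 16541/7944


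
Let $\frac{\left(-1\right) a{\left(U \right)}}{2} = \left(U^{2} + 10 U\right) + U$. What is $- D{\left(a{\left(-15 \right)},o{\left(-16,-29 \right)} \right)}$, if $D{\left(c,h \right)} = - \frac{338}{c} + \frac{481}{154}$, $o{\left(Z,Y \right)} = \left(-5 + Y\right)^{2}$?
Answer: $- \frac{27443}{4620} \approx -5.94$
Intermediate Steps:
$a{\left(U \right)} = - 22 U - 2 U^{2}$ ($a{\left(U \right)} = - 2 \left(\left(U^{2} + 10 U\right) + U\right) = - 2 \left(U^{2} + 11 U\right) = - 22 U - 2 U^{2}$)
$D{\left(c,h \right)} = \frac{481}{154} - \frac{338}{c}$ ($D{\left(c,h \right)} = - \frac{338}{c} + 481 \cdot \frac{1}{154} = - \frac{338}{c} + \frac{481}{154} = \frac{481}{154} - \frac{338}{c}$)
$- D{\left(a{\left(-15 \right)},o{\left(-16,-29 \right)} \right)} = - (\frac{481}{154} - \frac{338}{\left(-2\right) \left(-15\right) \left(11 - 15\right)}) = - (\frac{481}{154} - \frac{338}{\left(-2\right) \left(-15\right) \left(-4\right)}) = - (\frac{481}{154} - \frac{338}{-120}) = - (\frac{481}{154} - - \frac{169}{60}) = - (\frac{481}{154} + \frac{169}{60}) = \left(-1\right) \frac{27443}{4620} = - \frac{27443}{4620}$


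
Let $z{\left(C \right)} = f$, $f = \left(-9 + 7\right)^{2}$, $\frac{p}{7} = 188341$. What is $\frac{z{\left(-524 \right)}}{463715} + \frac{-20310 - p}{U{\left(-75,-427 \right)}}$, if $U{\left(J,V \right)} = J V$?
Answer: $- \frac{17736392893}{424299225} \approx -41.802$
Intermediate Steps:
$p = 1318387$ ($p = 7 \cdot 188341 = 1318387$)
$f = 4$ ($f = \left(-2\right)^{2} = 4$)
$z{\left(C \right)} = 4$
$\frac{z{\left(-524 \right)}}{463715} + \frac{-20310 - p}{U{\left(-75,-427 \right)}} = \frac{4}{463715} + \frac{-20310 - 1318387}{\left(-75\right) \left(-427\right)} = 4 \cdot \frac{1}{463715} + \frac{-20310 - 1318387}{32025} = \frac{4}{463715} - \frac{1338697}{32025} = - \frac{17736392893}{424299225}$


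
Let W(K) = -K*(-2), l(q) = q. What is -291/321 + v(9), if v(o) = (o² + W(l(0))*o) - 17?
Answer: 6751/107 ≈ 63.093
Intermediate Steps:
W(K) = 2*K (W(K) = -(-2)*K = 2*K)
v(o) = -17 + o² (v(o) = (o² + (2*0)*o) - 17 = (o² + 0*o) - 17 = (o² + 0) - 17 = o² - 17 = -17 + o²)
-291/321 + v(9) = -291/321 + (-17 + 9²) = -291*1/321 + (-17 + 81) = -97/107 + 64 = 6751/107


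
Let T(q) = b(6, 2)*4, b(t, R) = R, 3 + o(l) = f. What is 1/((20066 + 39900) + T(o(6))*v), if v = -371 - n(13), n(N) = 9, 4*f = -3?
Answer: 1/56926 ≈ 1.7567e-5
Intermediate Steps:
f = -¾ (f = (¼)*(-3) = -¾ ≈ -0.75000)
o(l) = -15/4 (o(l) = -3 - ¾ = -15/4)
T(q) = 8 (T(q) = 2*4 = 8)
v = -380 (v = -371 - 1*9 = -371 - 9 = -380)
1/((20066 + 39900) + T(o(6))*v) = 1/((20066 + 39900) + 8*(-380)) = 1/(59966 - 3040) = 1/56926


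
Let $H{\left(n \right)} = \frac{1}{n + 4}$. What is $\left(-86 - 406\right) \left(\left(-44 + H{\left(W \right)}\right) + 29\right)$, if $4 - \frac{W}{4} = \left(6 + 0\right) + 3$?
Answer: $\frac{29643}{4} \approx 7410.8$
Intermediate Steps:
$W = -20$ ($W = 16 - 4 \left(\left(6 + 0\right) + 3\right) = 16 - 4 \left(6 + 3\right) = 16 - 36 = -20$)
$H{\left(n \right)} = \frac{1}{4 + n}$
$\left(-86 - 406\right) \left(\left(-44 + H{\left(W \right)}\right) + 29\right) = \left(-86 - 406\right) \left(\left(-44 + \frac{1}{4 - 20}\right) + 29\right) = - 492 \left(\left(-44 + \frac{1}{-16}\right) + 29\right) = - 492 \left(\left(-44 - \frac{1}{16}\right) + 29\right) = - 492 \left(- \frac{705}{16} + 29\right) = \left(-492\right) \left(- \frac{241}{16}\right) = \frac{29643}{4}$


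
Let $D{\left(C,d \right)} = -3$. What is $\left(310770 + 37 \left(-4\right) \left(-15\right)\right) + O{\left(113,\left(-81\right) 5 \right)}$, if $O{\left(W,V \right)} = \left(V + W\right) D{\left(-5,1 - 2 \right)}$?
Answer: $313866$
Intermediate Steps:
$O{\left(W,V \right)} = - 3 V - 3 W$ ($O{\left(W,V \right)} = \left(V + W\right) \left(-3\right) = - 3 V - 3 W$)
$\left(310770 + 37 \left(-4\right) \left(-15\right)\right) + O{\left(113,\left(-81\right) 5 \right)} = \left(310770 + 37 \left(-4\right) \left(-15\right)\right) - \left(339 + 3 \left(\left(-81\right) 5\right)\right) = \left(310770 - -2220\right) - -876 = \left(310770 + 2220\right) + \left(1215 - 339\right) = 312990 + 876 = 313866$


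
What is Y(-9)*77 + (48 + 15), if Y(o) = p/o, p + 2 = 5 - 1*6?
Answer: 266/3 ≈ 88.667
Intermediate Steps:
p = -3 (p = -2 + (5 - 1*6) = -2 + (5 - 6) = -2 - 1 = -3)
Y(o) = -3/o
Y(-9)*77 + (48 + 15) = -3/(-9)*77 + (48 + 15) = -3*(-⅑)*77 + 63 = (⅓)*77 + 63 = 77/3 + 63 = 266/3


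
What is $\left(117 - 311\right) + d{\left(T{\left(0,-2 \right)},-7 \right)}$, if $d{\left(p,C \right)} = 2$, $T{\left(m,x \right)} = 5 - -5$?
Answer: $-192$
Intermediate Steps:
$T{\left(m,x \right)} = 10$ ($T{\left(m,x \right)} = 5 + 5 = 10$)
$\left(117 - 311\right) + d{\left(T{\left(0,-2 \right)},-7 \right)} = \left(117 - 311\right) + 2 = -194 + 2 = -192$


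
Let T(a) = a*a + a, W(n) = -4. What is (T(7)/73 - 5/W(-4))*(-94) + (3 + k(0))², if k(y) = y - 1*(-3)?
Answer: -22427/146 ≈ -153.61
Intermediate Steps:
k(y) = 3 + y (k(y) = y + 3 = 3 + y)
T(a) = a + a² (T(a) = a² + a = a + a²)
(T(7)/73 - 5/W(-4))*(-94) + (3 + k(0))² = ((7*(1 + 7))/73 - 5/(-4))*(-94) + (3 + (3 + 0))² = ((7*8)*(1/73) - 5*(-¼))*(-94) + (3 + 3)² = (56*(1/73) + 5/4)*(-94) + 6² = (56/73 + 5/4)*(-94) + 36 = (589/292)*(-94) + 36 = -27683/146 + 36 = -22427/146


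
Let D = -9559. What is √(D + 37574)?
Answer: √28015 ≈ 167.38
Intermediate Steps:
√(D + 37574) = √(-9559 + 37574) = √28015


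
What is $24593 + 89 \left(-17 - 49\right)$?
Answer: $18719$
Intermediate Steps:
$24593 + 89 \left(-17 - 49\right) = 24593 + 89 \left(-66\right) = 24593 - 5874 = 18719$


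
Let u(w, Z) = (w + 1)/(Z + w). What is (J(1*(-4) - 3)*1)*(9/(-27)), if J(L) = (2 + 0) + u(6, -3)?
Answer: -13/9 ≈ -1.4444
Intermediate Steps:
u(w, Z) = (1 + w)/(Z + w)
J(L) = 13/3 (J(L) = (2 + 0) + (1 + 6)/(-3 + 6) = 2 + 7/3 = 13/3)
(J(1*(-4) - 3)*1)*(9/(-27)) = ((13/3)*1)*(9/(-27)) = 13*(9*(-1/27))/3 = (13/3)*(-⅓) = -13/9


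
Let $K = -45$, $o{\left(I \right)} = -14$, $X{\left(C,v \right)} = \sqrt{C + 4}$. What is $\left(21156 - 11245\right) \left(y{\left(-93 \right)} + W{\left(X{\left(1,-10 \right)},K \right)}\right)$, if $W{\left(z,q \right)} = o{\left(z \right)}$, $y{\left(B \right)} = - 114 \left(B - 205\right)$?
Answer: $336557738$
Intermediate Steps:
$X{\left(C,v \right)} = \sqrt{4 + C}$
$y{\left(B \right)} = 23370 - 114 B$ ($y{\left(B \right)} = - 114 \left(-205 + B\right) = 23370 - 114 B$)
$W{\left(z,q \right)} = -14$
$\left(21156 - 11245\right) \left(y{\left(-93 \right)} + W{\left(X{\left(1,-10 \right)},K \right)}\right) = \left(21156 - 11245\right) \left(\left(23370 - -10602\right) - 14\right) = 9911 \left(\left(23370 + 10602\right) - 14\right) = 9911 \left(33972 - 14\right) = 9911 \cdot 33958 = 336557738$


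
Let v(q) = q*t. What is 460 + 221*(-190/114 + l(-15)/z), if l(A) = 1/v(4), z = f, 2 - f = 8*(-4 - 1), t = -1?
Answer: 15179/168 ≈ 90.351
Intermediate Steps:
v(q) = -q (v(q) = q*(-1) = -q)
f = 42 (f = 2 - 8*(-4 - 1) = 2 - 8*(-5) = 2 - 1*(-40) = 2 + 40 = 42)
z = 42
l(A) = -¼ (l(A) = 1/(-1*4) = 1/(-4) = -¼)
460 + 221*(-190/114 + l(-15)/z) = 460 + 221*(-190/114 - ¼/42) = 460 + 221*(-190*1/114 - ¼*1/42) = 460 + 221*(-5/3 - 1/168) = 460 + 221*(-281/168) = 460 - 62101/168 = 15179/168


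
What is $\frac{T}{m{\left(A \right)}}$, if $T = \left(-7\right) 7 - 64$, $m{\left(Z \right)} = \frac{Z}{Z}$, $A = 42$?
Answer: $-113$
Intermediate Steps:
$m{\left(Z \right)} = 1$
$T = -113$ ($T = -49 - 64 = -113$)
$\frac{T}{m{\left(A \right)}} = - \frac{113}{1} = \left(-113\right) 1 = -113$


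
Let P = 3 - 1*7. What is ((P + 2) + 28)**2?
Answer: 676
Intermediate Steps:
P = -4 (P = 3 - 7 = -4)
((P + 2) + 28)**2 = ((-4 + 2) + 28)**2 = (-2 + 28)**2 = 26**2 = 676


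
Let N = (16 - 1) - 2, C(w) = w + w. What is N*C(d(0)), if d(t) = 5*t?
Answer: 0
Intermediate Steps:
C(w) = 2*w
N = 13 (N = 15 - 2 = 13)
N*C(d(0)) = 13*(2*(5*0)) = 13*(2*0) = 13*0 = 0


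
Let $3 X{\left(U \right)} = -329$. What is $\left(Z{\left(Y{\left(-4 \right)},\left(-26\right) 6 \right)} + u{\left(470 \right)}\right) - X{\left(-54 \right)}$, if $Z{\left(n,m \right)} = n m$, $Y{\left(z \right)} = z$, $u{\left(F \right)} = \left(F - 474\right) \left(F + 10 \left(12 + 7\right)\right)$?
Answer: $- \frac{5719}{3} \approx -1906.3$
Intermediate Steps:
$X{\left(U \right)} = - \frac{329}{3}$ ($X{\left(U \right)} = \frac{1}{3} \left(-329\right) = - \frac{329}{3}$)
$u{\left(F \right)} = \left(-474 + F\right) \left(190 + F\right)$ ($u{\left(F \right)} = \left(-474 + F\right) \left(F + 10 \cdot 19\right) = \left(-474 + F\right) \left(F + 190\right) = \left(-474 + F\right) \left(190 + F\right)$)
$Z{\left(n,m \right)} = m n$
$\left(Z{\left(Y{\left(-4 \right)},\left(-26\right) 6 \right)} + u{\left(470 \right)}\right) - X{\left(-54 \right)} = \left(\left(-26\right) 6 \left(-4\right) - \left(223540 - 220900\right)\right) - - \frac{329}{3} = \left(\left(-156\right) \left(-4\right) - 2640\right) + \frac{329}{3} = \left(624 - 2640\right) + \frac{329}{3} = -2016 + \frac{329}{3} = - \frac{5719}{3}$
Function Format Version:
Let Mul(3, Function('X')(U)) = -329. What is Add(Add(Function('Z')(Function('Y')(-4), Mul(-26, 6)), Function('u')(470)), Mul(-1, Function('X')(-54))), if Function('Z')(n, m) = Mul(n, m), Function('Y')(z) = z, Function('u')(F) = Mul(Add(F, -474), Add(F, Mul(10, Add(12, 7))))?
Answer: Rational(-5719, 3) ≈ -1906.3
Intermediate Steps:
Function('X')(U) = Rational(-329, 3) (Function('X')(U) = Mul(Rational(1, 3), -329) = Rational(-329, 3))
Function('u')(F) = Mul(Add(-474, F), Add(190, F)) (Function('u')(F) = Mul(Add(-474, F), Add(F, Mul(10, 19))) = Mul(Add(-474, F), Add(F, 190)) = Mul(Add(-474, F), Add(190, F)))
Function('Z')(n, m) = Mul(m, n)
Add(Add(Function('Z')(Function('Y')(-4), Mul(-26, 6)), Function('u')(470)), Mul(-1, Function('X')(-54))) = Add(Add(Mul(Mul(-26, 6), -4), Add(-90060, Pow(470, 2), Mul(-284, 470))), Mul(-1, Rational(-329, 3))) = Add(Add(Mul(-156, -4), Add(-90060, 220900, -133480)), Rational(329, 3)) = Add(Add(624, -2640), Rational(329, 3)) = Add(-2016, Rational(329, 3)) = Rational(-5719, 3)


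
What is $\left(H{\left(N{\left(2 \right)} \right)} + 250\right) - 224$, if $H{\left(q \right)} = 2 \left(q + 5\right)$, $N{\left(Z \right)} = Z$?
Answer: $40$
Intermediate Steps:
$H{\left(q \right)} = 10 + 2 q$ ($H{\left(q \right)} = 2 \left(5 + q\right) = 10 + 2 q$)
$\left(H{\left(N{\left(2 \right)} \right)} + 250\right) - 224 = \left(\left(10 + 2 \cdot 2\right) + 250\right) - 224 = \left(\left(10 + 4\right) + 250\right) - 224 = \left(14 + 250\right) - 224 = 264 - 224 = 40$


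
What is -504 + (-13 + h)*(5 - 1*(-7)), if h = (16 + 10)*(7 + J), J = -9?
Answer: -1284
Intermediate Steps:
h = -52 (h = (16 + 10)*(7 - 9) = 26*(-2) = -52)
-504 + (-13 + h)*(5 - 1*(-7)) = -504 + (-13 - 52)*(5 - 1*(-7)) = -504 - 65*(5 + 7) = -504 - 65*12 = -504 - 780 = -1284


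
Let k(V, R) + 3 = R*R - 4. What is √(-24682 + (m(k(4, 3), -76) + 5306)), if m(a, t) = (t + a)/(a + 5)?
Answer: I*√949942/7 ≈ 139.24*I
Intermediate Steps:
k(V, R) = -7 + R² (k(V, R) = -3 + (R*R - 4) = -3 + (R² - 4) = -3 + (-4 + R²) = -7 + R²)
m(a, t) = (a + t)/(5 + a)
√(-24682 + (m(k(4, 3), -76) + 5306)) = √(-24682 + (((-7 + 3²) - 76)/(5 + (-7 + 3²)) + 5306)) = √(-24682 + (((-7 + 9) - 76)/(5 + (-7 + 9)) + 5306)) = √(-24682 + ((2 - 76)/(5 + 2) + 5306)) = √(-24682 + (-74/7 + 5306)) = √(-24682 + 37068/7) = √(-135706/7) = I*√949942/7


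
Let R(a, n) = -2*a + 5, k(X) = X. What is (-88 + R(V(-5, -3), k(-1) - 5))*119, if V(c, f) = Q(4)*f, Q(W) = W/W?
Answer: -9163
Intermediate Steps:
Q(W) = 1
V(c, f) = f (V(c, f) = 1*f = f)
R(a, n) = 5 - 2*a
(-88 + R(V(-5, -3), k(-1) - 5))*119 = (-88 + (5 - 2*(-3)))*119 = (-88 + (5 + 6))*119 = (-88 + 11)*119 = -77*119 = -9163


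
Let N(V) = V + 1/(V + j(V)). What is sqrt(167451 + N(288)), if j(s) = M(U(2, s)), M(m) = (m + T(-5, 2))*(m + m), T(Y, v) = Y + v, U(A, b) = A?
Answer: sqrt(3382289267)/142 ≈ 409.56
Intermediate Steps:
M(m) = 2*m*(-3 + m) (M(m) = (m + (-5 + 2))*(m + m) = (m - 3)*(2*m) = (-3 + m)*(2*m) = 2*m*(-3 + m))
j(s) = -4 (j(s) = 2*2*(-3 + 2) = 2*2*(-1) = -4)
N(V) = V + 1/(-4 + V) (N(V) = V + 1/(V - 4) = V + 1/(-4 + V))
sqrt(167451 + N(288)) = sqrt(167451 + (1 + 288**2 - 4*288)/(-4 + 288)) = sqrt(167451 + (1 + 82944 - 1152)/284) = sqrt(167451 + (1/284)*81793) = sqrt(167451 + 81793/284) = sqrt(47637877/284) = sqrt(3382289267)/142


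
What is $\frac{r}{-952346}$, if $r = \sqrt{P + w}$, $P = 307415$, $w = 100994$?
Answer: $- \frac{\sqrt{408409}}{952346} \approx -0.00067105$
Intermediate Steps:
$r = \sqrt{408409}$ ($r = \sqrt{307415 + 100994} = \sqrt{408409} \approx 639.07$)
$\frac{r}{-952346} = \frac{\sqrt{408409}}{-952346} = \sqrt{408409} \left(- \frac{1}{952346}\right) = - \frac{\sqrt{408409}}{952346}$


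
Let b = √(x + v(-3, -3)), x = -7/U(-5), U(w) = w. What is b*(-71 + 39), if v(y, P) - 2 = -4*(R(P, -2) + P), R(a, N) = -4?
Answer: -32*√785/5 ≈ -179.31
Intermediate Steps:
v(y, P) = 18 - 4*P (v(y, P) = 2 - 4*(-4 + P) = 2 + (16 - 4*P) = 18 - 4*P)
x = 7/5 (x = -7/(-5) = -7*(-⅕) = 7/5 ≈ 1.4000)
b = √785/5 (b = √(7/5 + (18 - 4*(-3))) = √(7/5 + (18 + 12)) = √(7/5 + 30) = √(157/5) = √785/5 ≈ 5.6036)
b*(-71 + 39) = (√785/5)*(-71 + 39) = (√785/5)*(-32) = -32*√785/5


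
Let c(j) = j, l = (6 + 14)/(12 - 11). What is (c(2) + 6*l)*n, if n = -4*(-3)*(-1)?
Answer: -1464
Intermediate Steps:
l = 20 (l = 20/1 = 20*1 = 20)
n = -12 (n = 12*(-1) = -12)
(c(2) + 6*l)*n = (2 + 6*20)*(-12) = (2 + 120)*(-12) = 122*(-12) = -1464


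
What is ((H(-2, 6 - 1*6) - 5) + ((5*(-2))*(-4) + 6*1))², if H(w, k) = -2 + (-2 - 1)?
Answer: 1296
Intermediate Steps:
H(w, k) = -5 (H(w, k) = -2 - 3 = -5)
((H(-2, 6 - 1*6) - 5) + ((5*(-2))*(-4) + 6*1))² = ((-5 - 5) + ((5*(-2))*(-4) + 6*1))² = (-10 + (-10*(-4) + 6))² = (-10 + (40 + 6))² = (-10 + 46)² = 36² = 1296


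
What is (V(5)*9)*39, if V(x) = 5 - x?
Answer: 0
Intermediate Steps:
(V(5)*9)*39 = ((5 - 1*5)*9)*39 = ((5 - 5)*9)*39 = (0*9)*39 = 0*39 = 0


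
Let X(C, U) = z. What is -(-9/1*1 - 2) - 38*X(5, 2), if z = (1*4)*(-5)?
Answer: 771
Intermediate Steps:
z = -20 (z = 4*(-5) = -20)
X(C, U) = -20
-(-9/1*1 - 2) - 38*X(5, 2) = -(-9/1*1 - 2) - 38*(-20) = -(-9*1 - 2) + 760 = -(-9 - 2) + 760 = -1*(-11) + 760 = 11 + 760 = 771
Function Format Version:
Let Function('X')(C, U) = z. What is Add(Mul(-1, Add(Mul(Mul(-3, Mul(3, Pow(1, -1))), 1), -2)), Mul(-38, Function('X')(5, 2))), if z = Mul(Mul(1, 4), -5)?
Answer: 771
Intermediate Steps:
z = -20 (z = Mul(4, -5) = -20)
Function('X')(C, U) = -20
Add(Mul(-1, Add(Mul(Mul(-3, Mul(3, Pow(1, -1))), 1), -2)), Mul(-38, Function('X')(5, 2))) = Add(Mul(-1, Add(Mul(Mul(-3, Mul(3, Pow(1, -1))), 1), -2)), Mul(-38, -20)) = Add(Mul(-1, Add(Mul(Mul(-3, Mul(3, 1)), 1), -2)), 760) = Add(Mul(-1, Add(Mul(Mul(-3, 3), 1), -2)), 760) = Add(Mul(-1, Add(Mul(-9, 1), -2)), 760) = Add(Mul(-1, Add(-9, -2)), 760) = Add(Mul(-1, -11), 760) = Add(11, 760) = 771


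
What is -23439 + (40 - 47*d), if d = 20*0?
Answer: -23399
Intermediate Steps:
d = 0
-23439 + (40 - 47*d) = -23439 + (40 - 47*0) = -23439 + (40 + 0) = -23439 + 40 = -23399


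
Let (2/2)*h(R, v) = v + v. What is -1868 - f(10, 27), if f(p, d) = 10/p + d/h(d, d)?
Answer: -3739/2 ≈ -1869.5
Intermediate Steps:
h(R, v) = 2*v (h(R, v) = v + v = 2*v)
f(p, d) = ½ + 10/p (f(p, d) = 10/p + d/((2*d)) = 10/p + d*(1/(2*d)) = 10/p + ½ = ½ + 10/p)
-1868 - f(10, 27) = -1868 - (20 + 10)/(2*10) = -1868 - 30/(2*10) = -1868 - 1*3/2 = -1868 - 3/2 = -3739/2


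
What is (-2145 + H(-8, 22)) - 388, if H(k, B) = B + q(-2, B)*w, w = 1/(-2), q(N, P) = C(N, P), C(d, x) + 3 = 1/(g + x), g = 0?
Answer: -110419/44 ≈ -2509.5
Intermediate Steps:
C(d, x) = -3 + 1/x (C(d, x) = -3 + 1/(0 + x) = -3 + 1/x)
q(N, P) = -3 + 1/P
w = -½ ≈ -0.50000
H(k, B) = 3/2 + B - 1/(2*B) (H(k, B) = B + (-3 + 1/B)*(-½) = B + (3/2 - 1/(2*B)) = 3/2 + B - 1/(2*B))
(-2145 + H(-8, 22)) - 388 = (-2145 + (3/2 + 22 - ½/22)) - 388 = (-2145 + (3/2 + 22 - ½*1/22)) - 388 = (-2145 + (3/2 + 22 - 1/44)) - 388 = (-2145 + 1033/44) - 388 = -93347/44 - 388 = -110419/44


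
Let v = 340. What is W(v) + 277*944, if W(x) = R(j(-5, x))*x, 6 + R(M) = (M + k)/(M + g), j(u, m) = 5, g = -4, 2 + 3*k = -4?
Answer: 260468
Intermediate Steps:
k = -2 (k = -2/3 + (1/3)*(-4) = -2/3 - 4/3 = -2)
R(M) = -6 + (-2 + M)/(-4 + M) (R(M) = -6 + (M - 2)/(M - 4) = -6 + (-2 + M)/(-4 + M))
W(x) = -3*x (W(x) = ((22 - 5*5)/(-4 + 5))*x = ((22 - 25)/1)*x = (1*(-3))*x = -3*x)
W(v) + 277*944 = -3*340 + 277*944 = -1020 + 261488 = 260468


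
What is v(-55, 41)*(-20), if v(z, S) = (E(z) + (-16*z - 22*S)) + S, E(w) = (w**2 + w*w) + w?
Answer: -120280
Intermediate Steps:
E(w) = w + 2*w**2 (E(w) = (w**2 + w**2) + w = 2*w**2 + w = w + 2*w**2)
v(z, S) = -21*S - 16*z + z*(1 + 2*z) (v(z, S) = (z*(1 + 2*z) + (-16*z - 22*S)) + S = (z*(1 + 2*z) + (-22*S - 16*z)) + S = (-22*S - 16*z + z*(1 + 2*z)) + S = -21*S - 16*z + z*(1 + 2*z))
v(-55, 41)*(-20) = (-21*41 - 15*(-55) + 2*(-55)**2)*(-20) = (-861 + 825 + 2*3025)*(-20) = (-861 + 825 + 6050)*(-20) = 6014*(-20) = -120280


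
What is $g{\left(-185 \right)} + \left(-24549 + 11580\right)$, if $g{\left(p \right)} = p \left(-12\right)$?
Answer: $-10749$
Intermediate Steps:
$g{\left(p \right)} = - 12 p$
$g{\left(-185 \right)} + \left(-24549 + 11580\right) = \left(-12\right) \left(-185\right) + \left(-24549 + 11580\right) = 2220 - 12969 = -10749$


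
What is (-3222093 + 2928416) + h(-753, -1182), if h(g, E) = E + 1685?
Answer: -293174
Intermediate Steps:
h(g, E) = 1685 + E
(-3222093 + 2928416) + h(-753, -1182) = (-3222093 + 2928416) + (1685 - 1182) = -293677 + 503 = -293174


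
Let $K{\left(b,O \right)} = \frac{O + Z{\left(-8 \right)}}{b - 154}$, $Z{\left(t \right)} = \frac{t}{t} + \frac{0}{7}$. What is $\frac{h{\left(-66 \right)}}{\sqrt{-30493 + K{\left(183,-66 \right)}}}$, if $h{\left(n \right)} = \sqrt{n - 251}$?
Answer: $\frac{\sqrt{8129939866}}{884362} \approx 0.10196$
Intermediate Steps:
$Z{\left(t \right)} = 1$ ($Z{\left(t \right)} = 1 + 0 \cdot \frac{1}{7} = 1 + 0 = 1$)
$K{\left(b,O \right)} = \frac{1 + O}{-154 + b}$ ($K{\left(b,O \right)} = \frac{O + 1}{b - 154} = \frac{1 + O}{-154 + b}$)
$h{\left(n \right)} = \sqrt{-251 + n}$
$\frac{h{\left(-66 \right)}}{\sqrt{-30493 + K{\left(183,-66 \right)}}} = \frac{\sqrt{-251 - 66}}{\sqrt{-30493 + \frac{1 - 66}{-154 + 183}}} = \frac{\sqrt{-317}}{\sqrt{-30493 + \frac{1}{29} \left(-65\right)}} = \frac{i \sqrt{317}}{\sqrt{-30493 + \frac{1}{29} \left(-65\right)}} = \frac{i \sqrt{317}}{\sqrt{-30493 - \frac{65}{29}}} = \frac{i \sqrt{317}}{\sqrt{- \frac{884362}{29}}} = \frac{i \sqrt{317}}{\frac{1}{29} i \sqrt{25646498}} = i \sqrt{317} \left(- \frac{i \sqrt{25646498}}{884362}\right) = \frac{\sqrt{8129939866}}{884362}$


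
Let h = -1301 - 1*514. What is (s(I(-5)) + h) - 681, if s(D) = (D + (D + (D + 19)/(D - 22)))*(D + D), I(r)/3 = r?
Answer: -58932/37 ≈ -1592.8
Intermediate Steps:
I(r) = 3*r
s(D) = 2*D*(2*D + (19 + D)/(-22 + D)) (s(D) = (D + (D + (19 + D)/(-22 + D)))*(2*D) = (2*D + (19 + D)/(-22 + D))*(2*D) = 2*D*(2*D + (19 + D)/(-22 + D)))
h = -1815 (h = -1301 - 514 = -1815)
(s(I(-5)) + h) - 681 = (2*(3*(-5))*(19 - 129*(-5) + 2*(3*(-5))²)/(-22 + 3*(-5)) - 1815) - 681 = (2*(-15)*(19 - 43*(-15) + 2*(-15)²)/(-22 - 15) - 1815) - 681 = (2*(-15)*(19 + 645 + 2*225)/(-37) - 1815) - 681 = (2*(-15)*(-1/37)*(19 + 645 + 450) - 1815) - 681 = (2*(-15)*(-1/37)*1114 - 1815) - 681 = (33420/37 - 1815) - 681 = -33735/37 - 681 = -58932/37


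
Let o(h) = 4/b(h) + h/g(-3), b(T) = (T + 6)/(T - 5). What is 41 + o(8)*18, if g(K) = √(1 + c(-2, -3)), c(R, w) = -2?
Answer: 395/7 - 144*I ≈ 56.429 - 144.0*I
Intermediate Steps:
b(T) = (6 + T)/(-5 + T)
g(K) = I (g(K) = √(1 - 2) = √(-1) = I)
o(h) = -I*h + 4*(-5 + h)/(6 + h) (o(h) = 4/(((6 + h)/(-5 + h))) + h/I = 4*((-5 + h)/(6 + h)) + h*(-I) = 4*(-5 + h)/(6 + h) - I*h = -I*h + 4*(-5 + h)/(6 + h))
41 + o(8)*18 = 41 + ((-20 + 4*8 - 1*I*8*(6 + 8))/(6 + 8))*18 = 41 + ((-20 + 32 - 1*I*8*14)/14)*18 = 41 + ((-20 + 32 - 112*I)/14)*18 = 41 + ((12 - 112*I)/14)*18 = 41 + (6/7 - 8*I)*18 = 41 + (108/7 - 144*I) = 395/7 - 144*I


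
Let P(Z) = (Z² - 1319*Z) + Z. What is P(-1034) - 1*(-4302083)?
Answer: 6734051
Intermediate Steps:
P(Z) = Z² - 1318*Z
P(-1034) - 1*(-4302083) = -1034*(-1318 - 1034) - 1*(-4302083) = -1034*(-2352) + 4302083 = 2431968 + 4302083 = 6734051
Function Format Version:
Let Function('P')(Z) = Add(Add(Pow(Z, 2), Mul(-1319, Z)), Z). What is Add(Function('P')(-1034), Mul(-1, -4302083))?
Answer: 6734051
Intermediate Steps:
Function('P')(Z) = Add(Pow(Z, 2), Mul(-1318, Z))
Add(Function('P')(-1034), Mul(-1, -4302083)) = Add(Mul(-1034, Add(-1318, -1034)), Mul(-1, -4302083)) = Add(Mul(-1034, -2352), 4302083) = Add(2431968, 4302083) = 6734051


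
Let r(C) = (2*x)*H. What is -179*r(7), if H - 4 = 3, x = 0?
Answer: 0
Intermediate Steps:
H = 7 (H = 4 + 3 = 7)
r(C) = 0 (r(C) = (2*0)*7 = 0*7 = 0)
-179*r(7) = -179*0 = 0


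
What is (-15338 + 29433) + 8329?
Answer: 22424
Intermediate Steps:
(-15338 + 29433) + 8329 = 14095 + 8329 = 22424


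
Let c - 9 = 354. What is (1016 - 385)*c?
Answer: 229053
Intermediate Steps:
c = 363 (c = 9 + 354 = 363)
(1016 - 385)*c = (1016 - 385)*363 = 631*363 = 229053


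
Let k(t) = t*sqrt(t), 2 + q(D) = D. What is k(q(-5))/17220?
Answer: -I*sqrt(7)/2460 ≈ -0.0010755*I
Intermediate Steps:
q(D) = -2 + D
k(t) = t**(3/2)
k(q(-5))/17220 = (-2 - 5)**(3/2)/17220 = (-7)**(3/2)*(1/17220) = -7*I*sqrt(7)*(1/17220) = -I*sqrt(7)/2460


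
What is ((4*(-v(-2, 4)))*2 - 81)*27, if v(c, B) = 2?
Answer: -2619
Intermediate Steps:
((4*(-v(-2, 4)))*2 - 81)*27 = ((4*(-1*2))*2 - 81)*27 = ((4*(-2))*2 - 81)*27 = (-8*2 - 81)*27 = (-16 - 81)*27 = -97*27 = -2619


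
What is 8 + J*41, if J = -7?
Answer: -279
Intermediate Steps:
8 + J*41 = 8 - 7*41 = 8 - 287 = -279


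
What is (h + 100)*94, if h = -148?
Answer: -4512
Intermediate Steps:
(h + 100)*94 = (-148 + 100)*94 = -48*94 = -4512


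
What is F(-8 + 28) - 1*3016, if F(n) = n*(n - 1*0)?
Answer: -2616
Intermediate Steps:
F(n) = n² (F(n) = n*(n + 0) = n*n = n²)
F(-8 + 28) - 1*3016 = (-8 + 28)² - 1*3016 = 20² - 3016 = 400 - 3016 = -2616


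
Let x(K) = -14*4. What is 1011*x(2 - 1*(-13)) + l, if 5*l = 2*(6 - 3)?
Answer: -283074/5 ≈ -56615.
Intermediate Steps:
l = 6/5 (l = (2*(6 - 3))/5 = (2*3)/5 = (⅕)*6 = 6/5 ≈ 1.2000)
x(K) = -56
1011*x(2 - 1*(-13)) + l = 1011*(-56) + 6/5 = -56616 + 6/5 = -283074/5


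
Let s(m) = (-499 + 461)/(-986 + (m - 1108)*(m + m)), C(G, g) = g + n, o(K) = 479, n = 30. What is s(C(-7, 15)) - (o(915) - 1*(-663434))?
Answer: -32085587445/48328 ≈ -6.6391e+5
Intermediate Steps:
C(G, g) = 30 + g (C(G, g) = g + 30 = 30 + g)
s(m) = -38/(-986 + 2*m*(-1108 + m)) (s(m) = -38/(-986 + (-1108 + m)*(2*m)) = -38/(-986 + 2*m*(-1108 + m)))
s(C(-7, 15)) - (o(915) - 1*(-663434)) = 19/(493 - (30 + 15)² + 1108*(30 + 15)) - (479 - 1*(-663434)) = 19/(493 - 1*45² + 1108*45) - (479 + 663434) = 19/(493 - 1*2025 + 49860) - 1*663913 = 19/(493 - 2025 + 49860) - 663913 = 19/48328 - 663913 = -32085587445/48328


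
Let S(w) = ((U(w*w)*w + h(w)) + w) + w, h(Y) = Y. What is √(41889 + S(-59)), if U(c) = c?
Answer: I*√163667 ≈ 404.56*I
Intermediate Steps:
S(w) = w³ + 3*w (S(w) = (((w*w)*w + w) + w) + w = ((w²*w + w) + w) + w = ((w³ + w) + w) + w = ((w + w³) + w) + w = (w³ + 2*w) + w = w³ + 3*w)
√(41889 + S(-59)) = √(41889 - 59*(3 + (-59)²)) = √(41889 - 59*(3 + 3481)) = √(41889 - 59*3484) = √(41889 - 205556) = √(-163667) = I*√163667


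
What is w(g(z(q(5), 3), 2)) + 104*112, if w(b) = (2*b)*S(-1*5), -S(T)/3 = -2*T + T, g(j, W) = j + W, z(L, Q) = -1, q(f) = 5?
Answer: 11618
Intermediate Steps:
g(j, W) = W + j
S(T) = 3*T (S(T) = -3*(-2*T + T) = -(-3)*T = 3*T)
w(b) = -30*b (w(b) = (2*b)*(3*(-1*5)) = (2*b)*(3*(-5)) = (2*b)*(-15) = -30*b)
w(g(z(q(5), 3), 2)) + 104*112 = -30*(2 - 1) + 104*112 = -30*1 + 11648 = -30 + 11648 = 11618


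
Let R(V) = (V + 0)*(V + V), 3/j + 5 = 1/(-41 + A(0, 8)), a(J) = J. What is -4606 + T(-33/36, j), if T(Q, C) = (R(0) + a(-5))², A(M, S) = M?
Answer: -4581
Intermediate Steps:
j = -123/206 (j = 3/(-5 + 1/(-41 + 0)) = 3/(-5 + 1/(-41)) = 3/(-5 - 1/41) = 3/(-206/41) = 3*(-41/206) = -123/206 ≈ -0.59709)
R(V) = 2*V² (R(V) = V*(2*V) = 2*V²)
T(Q, C) = 25 (T(Q, C) = (2*0² - 5)² = (2*0 - 5)² = (0 - 5)² = (-5)² = 25)
-4606 + T(-33/36, j) = -4606 + 25 = -4581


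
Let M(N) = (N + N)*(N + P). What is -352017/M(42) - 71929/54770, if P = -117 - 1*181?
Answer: 2955534979/196295680 ≈ 15.057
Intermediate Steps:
P = -298 (P = -117 - 181 = -298)
M(N) = 2*N*(-298 + N) (M(N) = (N + N)*(N - 298) = (2*N)*(-298 + N) = 2*N*(-298 + N))
-352017/M(42) - 71929/54770 = -352017*1/(84*(-298 + 42)) - 71929/54770 = -352017/(2*42*(-256)) - 71929*1/54770 = -352017/(-21504) - 71929/54770 = -352017*(-1/21504) - 71929/54770 = 117339/7168 - 71929/54770 = 2955534979/196295680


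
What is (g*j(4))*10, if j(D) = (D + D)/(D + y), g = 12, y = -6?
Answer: -480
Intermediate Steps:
j(D) = 2*D/(-6 + D) (j(D) = (D + D)/(D - 6) = (2*D)/(-6 + D) = 2*D/(-6 + D))
(g*j(4))*10 = (12*(2*4/(-6 + 4)))*10 = (12*(2*4/(-2)))*10 = (12*(2*4*(-1/2)))*10 = (12*(-4))*10 = -48*10 = -480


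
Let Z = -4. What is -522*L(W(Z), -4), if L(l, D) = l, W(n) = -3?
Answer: 1566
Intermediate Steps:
-522*L(W(Z), -4) = -522*(-3) = 1566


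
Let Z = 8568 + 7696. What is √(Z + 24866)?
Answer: 3*√4570 ≈ 202.81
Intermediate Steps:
Z = 16264
√(Z + 24866) = √(16264 + 24866) = √41130 = 3*√4570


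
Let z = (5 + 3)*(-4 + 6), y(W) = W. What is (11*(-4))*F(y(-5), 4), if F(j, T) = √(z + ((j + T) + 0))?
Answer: -44*√15 ≈ -170.41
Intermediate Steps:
z = 16 (z = 8*2 = 16)
F(j, T) = √(16 + T + j) (F(j, T) = √(16 + ((j + T) + 0)) = √(16 + ((T + j) + 0)) = √(16 + (T + j)) = √(16 + T + j))
(11*(-4))*F(y(-5), 4) = (11*(-4))*√(16 + 4 - 5) = -44*√15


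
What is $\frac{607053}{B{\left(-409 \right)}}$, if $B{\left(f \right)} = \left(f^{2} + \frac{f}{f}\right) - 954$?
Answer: $\frac{35709}{9784} \approx 3.6497$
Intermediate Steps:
$B{\left(f \right)} = -953 + f^{2}$ ($B{\left(f \right)} = \left(f^{2} + 1\right) - 954 = \left(1 + f^{2}\right) - 954 = -953 + f^{2}$)
$\frac{607053}{B{\left(-409 \right)}} = \frac{607053}{-953 + \left(-409\right)^{2}} = \frac{607053}{-953 + 167281} = \frac{607053}{166328} = 607053 \cdot \frac{1}{166328} = \frac{35709}{9784}$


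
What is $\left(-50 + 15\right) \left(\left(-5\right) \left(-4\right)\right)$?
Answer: $-700$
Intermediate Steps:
$\left(-50 + 15\right) \left(\left(-5\right) \left(-4\right)\right) = \left(-35\right) 20 = -700$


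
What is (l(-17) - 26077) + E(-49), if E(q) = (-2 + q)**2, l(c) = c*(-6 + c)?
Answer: -23085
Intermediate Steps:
(l(-17) - 26077) + E(-49) = (-17*(-6 - 17) - 26077) + (-2 - 49)**2 = (-17*(-23) - 26077) + (-51)**2 = (391 - 26077) + 2601 = -25686 + 2601 = -23085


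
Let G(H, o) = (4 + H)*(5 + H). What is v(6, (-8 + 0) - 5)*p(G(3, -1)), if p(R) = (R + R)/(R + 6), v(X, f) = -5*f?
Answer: 3640/31 ≈ 117.42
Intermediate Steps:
p(R) = 2*R/(6 + R) (p(R) = (2*R)/(6 + R) = 2*R/(6 + R))
v(6, (-8 + 0) - 5)*p(G(3, -1)) = (-5*((-8 + 0) - 5))*(2*(20 + 3² + 9*3)/(6 + (20 + 3² + 9*3))) = (-5*(-8 - 5))*(2*(20 + 9 + 27)/(6 + (20 + 9 + 27))) = (-5*(-13))*(2*56/(6 + 56)) = 65*(2*56/62) = 65*(2*56*(1/62)) = 65*(56/31) = 3640/31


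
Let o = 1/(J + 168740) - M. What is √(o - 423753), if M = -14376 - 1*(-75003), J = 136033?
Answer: I*√44992402360712247/304773 ≈ 695.97*I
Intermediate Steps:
M = 60627 (M = -14376 + 75003 = 60627)
o = -18477472670/304773 (o = 1/(136033 + 168740) - 1*60627 = 1/304773 - 60627 = -18477472670/304773 ≈ -60627.)
√(o - 423753) = √(-18477472670/304773 - 423753) = √(-147625945739/304773) = I*√44992402360712247/304773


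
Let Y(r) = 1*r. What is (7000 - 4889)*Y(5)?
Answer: 10555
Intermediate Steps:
Y(r) = r
(7000 - 4889)*Y(5) = (7000 - 4889)*5 = 2111*5 = 10555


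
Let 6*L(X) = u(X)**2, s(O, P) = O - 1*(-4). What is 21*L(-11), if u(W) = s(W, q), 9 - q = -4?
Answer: 343/2 ≈ 171.50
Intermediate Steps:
q = 13 (q = 9 - 1*(-4) = 9 + 4 = 13)
s(O, P) = 4 + O (s(O, P) = O + 4 = 4 + O)
u(W) = 4 + W
L(X) = (4 + X)**2/6
21*L(-11) = 21*((4 - 11)**2/6) = 21*((1/6)*(-7)**2) = 21*((1/6)*49) = 21*(49/6) = 343/2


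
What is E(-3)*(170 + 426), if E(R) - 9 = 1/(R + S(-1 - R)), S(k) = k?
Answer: 4768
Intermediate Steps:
E(R) = 8 (E(R) = 9 + 1/(R + (-1 - R)) = 9 + 1/(-1) = 9 - 1 = 8)
E(-3)*(170 + 426) = 8*(170 + 426) = 8*596 = 4768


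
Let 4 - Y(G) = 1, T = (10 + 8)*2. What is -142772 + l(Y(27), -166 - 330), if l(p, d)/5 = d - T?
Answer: -145432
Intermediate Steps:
T = 36 (T = 18*2 = 36)
Y(G) = 3 (Y(G) = 4 - 1*1 = 4 - 1 = 3)
l(p, d) = -180 + 5*d (l(p, d) = 5*(d - 1*36) = 5*(d - 36) = 5*(-36 + d) = -180 + 5*d)
-142772 + l(Y(27), -166 - 330) = -142772 + (-180 + 5*(-166 - 330)) = -142772 + (-180 + 5*(-496)) = -142772 + (-180 - 2480) = -142772 - 2660 = -145432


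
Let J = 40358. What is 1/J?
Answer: 1/40358 ≈ 2.4778e-5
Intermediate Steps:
1/J = 1/40358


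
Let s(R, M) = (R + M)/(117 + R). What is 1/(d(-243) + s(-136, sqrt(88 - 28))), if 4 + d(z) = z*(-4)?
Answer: 29336/28607227 + 19*sqrt(15)/171643362 ≈ 0.0010259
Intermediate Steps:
d(z) = -4 - 4*z (d(z) = -4 + z*(-4) = -4 - 4*z)
s(R, M) = (M + R)/(117 + R)
1/(d(-243) + s(-136, sqrt(88 - 28))) = 1/((-4 - 4*(-243)) + (sqrt(88 - 28) - 136)/(117 - 136)) = 1/((-4 + 972) + (sqrt(60) - 136)/(-19)) = 1/(968 - (2*sqrt(15) - 136)/19) = 1/(968 - (-136 + 2*sqrt(15))/19) = 1/(968 + (136/19 - 2*sqrt(15)/19)) = 1/(18528/19 - 2*sqrt(15)/19)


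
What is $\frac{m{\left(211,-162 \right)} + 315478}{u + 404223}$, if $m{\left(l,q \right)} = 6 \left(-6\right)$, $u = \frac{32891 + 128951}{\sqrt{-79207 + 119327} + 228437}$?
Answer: $\frac{6653863111376175103202}{8526604645455939364369} + \frac{102103528328 \sqrt{10030}}{8526604645455939364369} \approx 0.78036$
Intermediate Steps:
$u = \frac{161842}{228437 + 2 \sqrt{10030}}$ ($u = \frac{161842}{\sqrt{40120} + 228437} = \frac{161842}{2 \sqrt{10030} + 228437} = \frac{161842}{228437 + 2 \sqrt{10030}} \approx 0.70786$)
$m{\left(l,q \right)} = -36$
$\frac{m{\left(211,-162 \right)} + 315478}{u + 404223} = \frac{-36 + 315478}{\left(\frac{36970700954}{52183422849} - \frac{323684 \sqrt{10030}}{52183422849}\right) + 404223} = \frac{315442}{\frac{21093776704992281}{52183422849} - \frac{323684 \sqrt{10030}}{52183422849}}$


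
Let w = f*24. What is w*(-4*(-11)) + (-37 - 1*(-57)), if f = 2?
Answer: 2132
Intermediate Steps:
w = 48 (w = 2*24 = 48)
w*(-4*(-11)) + (-37 - 1*(-57)) = 48*(-4*(-11)) + (-37 - 1*(-57)) = 48*44 + (-37 + 57) = 2112 + 20 = 2132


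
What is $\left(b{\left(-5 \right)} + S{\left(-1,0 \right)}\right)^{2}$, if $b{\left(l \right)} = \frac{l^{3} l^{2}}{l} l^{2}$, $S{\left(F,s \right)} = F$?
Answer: $244109376$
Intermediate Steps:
$b{\left(l \right)} = l^{6}$ ($b{\left(l \right)} = \frac{l^{5}}{l} l^{2} = l^{4} l^{2} = l^{6}$)
$\left(b{\left(-5 \right)} + S{\left(-1,0 \right)}\right)^{2} = \left(\left(-5\right)^{6} - 1\right)^{2} = \left(15625 - 1\right)^{2} = 15624^{2} = 244109376$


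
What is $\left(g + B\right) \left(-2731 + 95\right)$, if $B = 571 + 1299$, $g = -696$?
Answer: $-3094664$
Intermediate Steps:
$B = 1870$
$\left(g + B\right) \left(-2731 + 95\right) = \left(-696 + 1870\right) \left(-2731 + 95\right) = 1174 \left(-2636\right) = -3094664$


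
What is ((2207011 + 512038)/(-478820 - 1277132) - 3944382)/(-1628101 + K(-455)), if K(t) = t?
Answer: 6926148180713/2859666165312 ≈ 2.4220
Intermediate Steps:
((2207011 + 512038)/(-478820 - 1277132) - 3944382)/(-1628101 + K(-455)) = ((2207011 + 512038)/(-478820 - 1277132) - 3944382)/(-1628101 - 455) = (2719049/(-1755952) - 3944382)/(-1628556) = (2719049*(-1/1755952) - 3944382)*(-1/1628556) = (-2719049/1755952 - 3944382)*(-1/1628556) = -6926148180713/1755952*(-1/1628556) = 6926148180713/2859666165312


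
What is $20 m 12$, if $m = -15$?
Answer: $-3600$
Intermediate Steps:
$20 m 12 = 20 \left(-15\right) 12 = \left(-300\right) 12 = -3600$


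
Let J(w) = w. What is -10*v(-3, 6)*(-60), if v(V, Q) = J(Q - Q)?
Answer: 0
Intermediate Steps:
v(V, Q) = 0 (v(V, Q) = Q - Q = 0)
-10*v(-3, 6)*(-60) = -10*0*(-60) = 0*(-60) = 0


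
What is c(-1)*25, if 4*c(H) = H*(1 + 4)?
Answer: -125/4 ≈ -31.250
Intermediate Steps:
c(H) = 5*H/4 (c(H) = (H*(1 + 4))/4 = (H*5)/4 = (5*H)/4 = 5*H/4)
c(-1)*25 = ((5/4)*(-1))*25 = -5/4*25 = -125/4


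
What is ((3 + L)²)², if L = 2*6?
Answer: 50625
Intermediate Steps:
L = 12
((3 + L)²)² = ((3 + 12)²)² = (15²)² = 225² = 50625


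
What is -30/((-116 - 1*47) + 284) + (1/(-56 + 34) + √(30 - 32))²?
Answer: -1087/484 - I*√2/11 ≈ -2.2459 - 0.12856*I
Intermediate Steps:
-30/((-116 - 1*47) + 284) + (1/(-56 + 34) + √(30 - 32))² = -30/((-116 - 47) + 284) + (1/(-22) + √(-2))² = -30/(-163 + 284) + (-1/22 + I*√2)² = -30/121 + (-1/22 + I*√2)²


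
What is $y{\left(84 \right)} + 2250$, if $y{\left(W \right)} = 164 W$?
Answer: $16026$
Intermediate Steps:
$y{\left(84 \right)} + 2250 = 164 \cdot 84 + 2250 = 13776 + 2250 = 16026$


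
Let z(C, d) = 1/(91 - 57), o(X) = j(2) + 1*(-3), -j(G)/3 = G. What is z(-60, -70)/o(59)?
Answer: -1/306 ≈ -0.0032680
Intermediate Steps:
j(G) = -3*G
o(X) = -9 (o(X) = -3*2 + 1*(-3) = -6 - 3 = -9)
z(C, d) = 1/34
z(-60, -70)/o(59) = (1/34)/(-9) = (1/34)*(-1/9) = -1/306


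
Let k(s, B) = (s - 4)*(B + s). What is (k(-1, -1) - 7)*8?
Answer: 24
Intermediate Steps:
k(s, B) = (-4 + s)*(B + s)
(k(-1, -1) - 7)*8 = (((-1)² - 4*(-1) - 4*(-1) - 1*(-1)) - 7)*8 = ((1 + 4 + 4 + 1) - 7)*8 = (10 - 7)*8 = 3*8 = 24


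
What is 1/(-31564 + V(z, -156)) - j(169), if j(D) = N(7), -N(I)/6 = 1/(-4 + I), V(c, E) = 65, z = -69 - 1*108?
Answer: 62997/31499 ≈ 2.0000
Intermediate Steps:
z = -177 (z = -69 - 108 = -177)
N(I) = -6/(-4 + I)
j(D) = -2 (j(D) = -6/(-4 + 7) = -6/3 = -6*⅓ = -2)
1/(-31564 + V(z, -156)) - j(169) = 1/(-31564 + 65) - 1*(-2) = 1/(-31499) + 2 = -1/31499 + 2 = 62997/31499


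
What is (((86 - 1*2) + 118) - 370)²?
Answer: 28224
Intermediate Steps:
(((86 - 1*2) + 118) - 370)² = (((86 - 2) + 118) - 370)² = ((84 + 118) - 370)² = (202 - 370)² = (-168)² = 28224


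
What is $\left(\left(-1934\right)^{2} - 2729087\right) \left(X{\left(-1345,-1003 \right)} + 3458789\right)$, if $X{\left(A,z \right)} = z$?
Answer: $3496751790434$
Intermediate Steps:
$\left(\left(-1934\right)^{2} - 2729087\right) \left(X{\left(-1345,-1003 \right)} + 3458789\right) = \left(\left(-1934\right)^{2} - 2729087\right) \left(-1003 + 3458789\right) = \left(3740356 - 2729087\right) 3457786 = 1011269 \cdot 3457786 = 3496751790434$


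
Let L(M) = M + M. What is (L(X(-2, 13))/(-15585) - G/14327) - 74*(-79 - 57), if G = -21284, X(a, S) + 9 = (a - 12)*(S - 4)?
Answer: 149832590154/14885753 ≈ 10066.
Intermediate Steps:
X(a, S) = -9 + (-12 + a)*(-4 + S) (X(a, S) = -9 + (a - 12)*(S - 4) = -9 + (-12 + a)*(-4 + S))
L(M) = 2*M
(L(X(-2, 13))/(-15585) - G/14327) - 74*(-79 - 57) = ((2*(39 - 12*13 - 4*(-2) + 13*(-2)))/(-15585) - 1*(-21284)/14327) - 74*(-79 - 57) = ((2*(39 - 156 + 8 - 26))*(-1/15585) + 21284*(1/14327)) - 74*(-136) = ((2*(-135))*(-1/15585) + 21284/14327) + 10064 = (-270*(-1/15585) + 21284/14327) + 10064 = (18/1039 + 21284/14327) + 10064 = 22371962/14885753 + 10064 = 149832590154/14885753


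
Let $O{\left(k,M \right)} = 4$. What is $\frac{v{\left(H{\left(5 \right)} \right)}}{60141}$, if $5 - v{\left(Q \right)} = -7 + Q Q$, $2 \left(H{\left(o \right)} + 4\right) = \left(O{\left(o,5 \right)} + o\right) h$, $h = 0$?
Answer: $- \frac{4}{60141} \approx -6.651 \cdot 10^{-5}$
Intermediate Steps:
$H{\left(o \right)} = -4$ ($H{\left(o \right)} = -4 + \frac{\left(4 + o\right) 0}{2} = -4 + \frac{1}{2} \cdot 0 = -4 + 0 = -4$)
$v{\left(Q \right)} = 12 - Q^{2}$ ($v{\left(Q \right)} = 5 - \left(-7 + Q Q\right) = 5 - \left(-7 + Q^{2}\right) = 12 - Q^{2}$)
$\frac{v{\left(H{\left(5 \right)} \right)}}{60141} = \frac{12 - \left(-4\right)^{2}}{60141} = \left(12 - 16\right) \frac{1}{60141} = \left(-4\right) \frac{1}{60141} = - \frac{4}{60141}$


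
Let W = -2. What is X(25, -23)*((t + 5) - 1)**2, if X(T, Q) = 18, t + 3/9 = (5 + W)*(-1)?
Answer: 8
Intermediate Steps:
t = -10/3 (t = -1/3 + (5 - 2)*(-1) = -1/3 + 3*(-1) = -1/3 - 3 = -10/3 ≈ -3.3333)
X(25, -23)*((t + 5) - 1)**2 = 18*((-10/3 + 5) - 1)**2 = 18*(5/3 - 1)**2 = 18*(2/3)**2 = 18*(4/9) = 8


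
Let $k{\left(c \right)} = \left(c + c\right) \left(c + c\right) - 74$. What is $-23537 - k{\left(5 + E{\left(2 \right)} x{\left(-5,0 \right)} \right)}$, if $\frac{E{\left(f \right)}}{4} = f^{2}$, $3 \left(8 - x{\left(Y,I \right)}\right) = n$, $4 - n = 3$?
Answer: $- \frac{797923}{9} \approx -88658.0$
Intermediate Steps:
$n = 1$ ($n = 4 - 3 = 1$)
$x{\left(Y,I \right)} = \frac{23}{3}$ ($x{\left(Y,I \right)} = 8 - \frac{1}{3} = \frac{23}{3}$)
$E{\left(f \right)} = 4 f^{2}$
$k{\left(c \right)} = -74 + 4 c^{2}$ ($k{\left(c \right)} = 2 c 2 c - 74 = 4 c^{2} - 74 = -74 + 4 c^{2}$)
$-23537 - k{\left(5 + E{\left(2 \right)} x{\left(-5,0 \right)} \right)} = -23537 - \left(-74 + 4 \left(5 + 4 \cdot 2^{2} \cdot \frac{23}{3}\right)^{2}\right) = -23537 - \left(-74 + 4 \left(5 + 4 \cdot 4 \cdot \frac{23}{3}\right)^{2}\right) = -23537 - \left(-74 + 4 \left(5 + 16 \cdot \frac{23}{3}\right)^{2}\right) = -23537 - \left(-74 + 4 \left(5 + \frac{368}{3}\right)^{2}\right) = -23537 - \left(-74 + 4 \left(\frac{383}{3}\right)^{2}\right) = -23537 - \left(-74 + 4 \cdot \frac{146689}{9}\right) = -23537 - \left(-74 + \frac{586756}{9}\right) = -23537 - \frac{586090}{9} = - \frac{797923}{9}$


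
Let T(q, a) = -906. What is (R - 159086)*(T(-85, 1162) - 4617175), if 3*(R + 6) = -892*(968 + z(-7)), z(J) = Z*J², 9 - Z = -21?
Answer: 12247021505732/3 ≈ 4.0823e+12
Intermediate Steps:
Z = 30 (Z = 9 - 1*(-21) = 9 + 21 = 30)
z(J) = 30*J²
R = -2174714/3 (R = -6 + (-892*(968 + 30*(-7)²))/3 = -6 + (-892*(968 + 30*49))/3 = -6 + (-892*(968 + 1470))/3 = -6 + (-892*2438)/3 = -6 + (⅓)*(-2174696) = -6 - 2174696/3 = -2174714/3 ≈ -7.2491e+5)
(R - 159086)*(T(-85, 1162) - 4617175) = (-2174714/3 - 159086)*(-906 - 4617175) = -2651972/3*(-4618081) = 12247021505732/3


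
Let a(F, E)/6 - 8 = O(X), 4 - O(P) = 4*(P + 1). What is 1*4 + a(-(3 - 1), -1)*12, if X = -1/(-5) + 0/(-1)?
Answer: 2612/5 ≈ 522.40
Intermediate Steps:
X = ⅕ (X = -1*(-⅕) + 0*(-1) = ⅕ + 0 = ⅕ ≈ 0.20000)
O(P) = -4*P (O(P) = 4 - 4*(P + 1) = 4 - 4*(1 + P) = 4 - (4 + 4*P) = 4 + (-4 - 4*P) = -4*P)
a(F, E) = 216/5 (a(F, E) = 48 + 6*(-4*⅕) = 48 + 6*(-⅘) = 48 - 24/5 = 216/5)
1*4 + a(-(3 - 1), -1)*12 = 1*4 + (216/5)*12 = 4 + 2592/5 = 2612/5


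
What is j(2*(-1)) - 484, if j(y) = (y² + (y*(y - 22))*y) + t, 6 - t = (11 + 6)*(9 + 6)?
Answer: -825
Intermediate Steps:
t = -249 (t = 6 - (11 + 6)*(9 + 6) = 6 - 17*15 = 6 - 1*255 = 6 - 255 = -249)
j(y) = -249 + y² + y²*(-22 + y) (j(y) = (y² + (y*(y - 22))*y) - 249 = (y² + (y*(-22 + y))*y) - 249 = (y² + y²*(-22 + y)) - 249 = -249 + y² + y²*(-22 + y))
j(2*(-1)) - 484 = (-249 + (2*(-1))³ - 21*(2*(-1))²) - 484 = (-249 + (-2)³ - 21*(-2)²) - 484 = (-249 - 8 - 21*4) - 484 = (-249 - 8 - 84) - 484 = -341 - 484 = -825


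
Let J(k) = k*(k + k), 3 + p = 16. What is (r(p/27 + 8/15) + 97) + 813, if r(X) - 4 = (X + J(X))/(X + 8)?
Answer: 150221663/164295 ≈ 914.34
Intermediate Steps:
p = 13 (p = -3 + 16 = 13)
J(k) = 2*k² (J(k) = k*(2*k) = 2*k²)
r(X) = 4 + (X + 2*X²)/(8 + X) (r(X) = 4 + (X + 2*X²)/(X + 8) = 4 + (X + 2*X²)/(8 + X))
(r(p/27 + 8/15) + 97) + 813 = ((32 + 2*(13/27 + 8/15)² + 5*(13/27 + 8/15))/(8 + (13/27 + 8/15)) + 97) + 813 = ((32 + 2*(137/135)² + 5*(137/135))/(8 + 137/135) + 97) + 813 = ((32 + 2*(18769/18225) + 137/27)/(1217/135) + 97) + 813 = (135*(32 + 37538/18225 + 137/27)/1217 + 97) + 813 = ((135/1217)*(713213/18225) + 97) + 813 = (713213/164295 + 97) + 813 = 16649828/164295 + 813 = 150221663/164295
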